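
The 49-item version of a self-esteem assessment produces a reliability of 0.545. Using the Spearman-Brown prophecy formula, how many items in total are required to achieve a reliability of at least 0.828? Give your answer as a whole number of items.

n = 0.828(1 − 0.545) / [0.545(1 − 0.828)]
  = 0.376740 / 0.093740 = 4.0190
Items needed = n × 49 = 4.0190 × 49 ≈ 196.93 → round up to 197

197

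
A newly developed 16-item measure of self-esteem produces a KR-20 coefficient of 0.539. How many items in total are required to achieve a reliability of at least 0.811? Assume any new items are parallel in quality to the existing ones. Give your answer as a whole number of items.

Rearranging the Spearman-Brown formula for n,
n = r*(1 − r) / [ r (1 − r*) ]
n = 0.811 × (1 − 0.539) / [ 0.539 × (1 − 0.811) ]
n = 0.373871 / 0.101871 ≈ 3.6700
Items needed = n × 16 = 3.6700 × 16 ≈ 58.72 → round up to 59

59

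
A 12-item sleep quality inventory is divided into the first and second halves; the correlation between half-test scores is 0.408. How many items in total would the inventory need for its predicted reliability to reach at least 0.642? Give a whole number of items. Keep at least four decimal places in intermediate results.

16

Corrected full-test reliability: r_full = 2 × 0.408 / (1 + 0.408) ≈ 0.5795
Solve Spearman-Brown for n: n = 0.642(1 − 0.5795) / [0.5795(1 − 0.642)] = 1.3013
Required items = 1.3013 × 12 = 15.62, so 16 items.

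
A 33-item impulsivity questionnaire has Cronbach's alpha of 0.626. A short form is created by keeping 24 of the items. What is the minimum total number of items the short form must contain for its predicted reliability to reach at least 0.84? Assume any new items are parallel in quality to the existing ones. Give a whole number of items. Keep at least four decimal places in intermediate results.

Short-form reliability: n = 24/33 = 0.7273; r_24 = n·r/(1+(n−1)r) ≈ 0.5490
Length factor from the short form to reach 0.84: n' = 0.84(1 − 0.5490) / [0.5490(1 − 0.84)] ≈ 4.3128
Items = 4.3128 × 24 ≈ 103.51 → 104

104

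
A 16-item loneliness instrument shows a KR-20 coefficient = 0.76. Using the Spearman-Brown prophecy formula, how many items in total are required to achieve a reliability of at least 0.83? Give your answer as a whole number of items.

25

Rearranging the Spearman-Brown formula for n,
n = r_target (1 − r_old) / [ r_old (1 − r_target) ]
n = 0.83 × (1 − 0.76) / [ 0.76 × (1 − 0.83) ]
  = 0.1992 / 0.1292 = 1.5418
So the test needs 1.5418 × 16 ≈ 24.67 items; rounding up, 25.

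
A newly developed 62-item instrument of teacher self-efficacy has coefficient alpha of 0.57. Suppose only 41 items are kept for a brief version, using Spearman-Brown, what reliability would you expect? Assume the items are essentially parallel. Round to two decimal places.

The new length is 41/62 = 0.6613 times the old.
Apply the Spearman-Brown prophecy formula, r' = nr / [1 + (n − 1)r]:
r_new = (0.6613 × 0.57) / (1 + (0.6613 − 1) × 0.57)
r_new = 0.3769 / 0.8069 ≈ 0.4671

0.47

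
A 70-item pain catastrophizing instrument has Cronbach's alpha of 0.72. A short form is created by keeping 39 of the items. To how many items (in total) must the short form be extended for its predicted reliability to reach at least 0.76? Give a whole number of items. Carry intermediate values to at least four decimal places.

Short-form reliability: n = 39/70 = 0.5571; r_39 = n·r/(1+(n−1)r) ≈ 0.5889
Then solve for n' with r_old = 0.5889, r_target = 0.76: n' = 0.76(1 − 0.5889)/[0.5889(1 − 0.76)] = 2.2106
Total items = 2.2106 × 39 = 86.21, rounded up to 87.

87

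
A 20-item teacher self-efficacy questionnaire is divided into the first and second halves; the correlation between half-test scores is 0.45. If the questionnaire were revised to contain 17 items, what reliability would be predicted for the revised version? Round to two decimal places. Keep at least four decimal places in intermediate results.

Full-test reliability from the split-half r: r_full = 2(0.45)/(1 + 0.45) = 0.6207
Then adjust to 17 items: n = 17/20 = 0.8500
r_new = n·r_full / (1 + (n − 1)·r_full) = 0.5276 / 0.9069 ≈ 0.5818

0.58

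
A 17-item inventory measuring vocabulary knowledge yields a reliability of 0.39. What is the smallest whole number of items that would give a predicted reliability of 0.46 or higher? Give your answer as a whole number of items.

23

Spearman-Brown solved for the length factor n:
n = r*(1 − r) / [ r (1 − r*) ]
n = 0.46 × (1 − 0.39) / [ 0.39 × (1 − 0.46) ]
n = 0.2806 / 0.2106 ≈ 1.3324
Items needed = n × 17 = 1.3324 × 17 ≈ 22.65 → round up to 23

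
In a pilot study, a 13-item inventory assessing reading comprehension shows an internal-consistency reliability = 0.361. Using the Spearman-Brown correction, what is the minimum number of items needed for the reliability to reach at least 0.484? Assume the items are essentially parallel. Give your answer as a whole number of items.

Invert Spearman-Brown to solve for n:
n = r*(1 − r) / [ r (1 − r*) ]
n = 0.484 × (1 − 0.361) / [ 0.361 × (1 − 0.484) ]
n = 0.309276 / 0.186276 ≈ 1.6603
Items needed = n × 13 = 1.6603 × 13 ≈ 21.58 → round up to 22

22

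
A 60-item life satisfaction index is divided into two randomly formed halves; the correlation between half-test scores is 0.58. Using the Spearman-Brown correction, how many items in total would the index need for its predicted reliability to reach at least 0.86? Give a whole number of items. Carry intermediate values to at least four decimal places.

134

Corrected full-test reliability: r_full = 2 × 0.58 / (1 + 0.58) ≈ 0.7342
Solve Spearman-Brown for n: n = 0.86(1 − 0.7342) / [0.7342(1 − 0.86)] = 2.2239
Items = 2.2239 × 60 ≈ 133.43 → 134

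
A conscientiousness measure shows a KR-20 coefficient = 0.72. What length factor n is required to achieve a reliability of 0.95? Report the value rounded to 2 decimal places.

n = [0.95 × 0.28] / [0.72 × 0.05]
  = 0.2660 / 0.0360 = 7.3889

7.39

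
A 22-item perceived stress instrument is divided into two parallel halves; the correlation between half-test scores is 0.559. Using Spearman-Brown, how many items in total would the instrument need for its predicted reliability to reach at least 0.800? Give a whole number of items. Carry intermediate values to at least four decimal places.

35

r_full = 2(0.559)/(1 + 0.559) = 0.7171
n = r_tgt(1 − r_full) / [r_full(1 − r_tgt)] = 0.800 × 0.2829 / (0.7171 × 0.200) ≈ 1.5780
Items = 1.5780 × 22 ≈ 34.72 → 35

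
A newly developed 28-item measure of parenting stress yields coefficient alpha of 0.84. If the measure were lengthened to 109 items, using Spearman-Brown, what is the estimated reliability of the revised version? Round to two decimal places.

Length ratio n = 109/28 = 3.8929
By Spearman-Brown, r_new = n r / (1 + (n − 1) r).
r_new = 3.8929·0.84 / [1 + (3.8929 − 1)·0.84]
r_new = 3.2700 / 3.4300 ≈ 0.9534

0.95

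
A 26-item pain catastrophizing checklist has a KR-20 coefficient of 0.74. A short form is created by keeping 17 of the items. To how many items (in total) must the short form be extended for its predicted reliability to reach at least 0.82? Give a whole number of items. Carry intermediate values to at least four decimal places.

First, r for the 17-item form: n = 17/26 = 0.6538, so r_17 = 0.6538·0.74/(1 + (0.6538 − 1)·0.74) = 0.6504
Length factor from the short form to reach 0.82: n' = 0.82(1 − 0.6504) / [0.6504(1 − 0.82)] ≈ 2.4487
Total items = 2.4487 × 17 = 41.63, rounded up to 42.

42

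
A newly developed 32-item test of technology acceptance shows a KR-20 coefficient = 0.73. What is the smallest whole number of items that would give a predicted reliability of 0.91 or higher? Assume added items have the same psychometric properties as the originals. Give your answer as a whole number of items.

Rearranging the Spearman-Brown formula for n,
n = r*(1 − r) / [ r (1 − r*) ]
n = 0.91(1 − 0.73) / [0.73(1 − 0.91)]
n = 0.2457 / 0.0657 ≈ 3.7397
3.7397 × 32 = 119.67 → 120 items

120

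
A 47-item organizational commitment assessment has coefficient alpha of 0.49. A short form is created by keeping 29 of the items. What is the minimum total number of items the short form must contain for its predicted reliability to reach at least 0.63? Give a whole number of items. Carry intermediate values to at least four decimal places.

Short-form reliability: n = 29/47 = 0.6170; r_29 = n·r/(1+(n−1)r) ≈ 0.3722
Then solve for n' with r_old = 0.3722, r_target = 0.63: n' = 0.63(1 − 0.3722)/[0.3722(1 − 0.63)] = 2.8720
Total items = 2.8720 × 29 = 83.29, rounded up to 84.

84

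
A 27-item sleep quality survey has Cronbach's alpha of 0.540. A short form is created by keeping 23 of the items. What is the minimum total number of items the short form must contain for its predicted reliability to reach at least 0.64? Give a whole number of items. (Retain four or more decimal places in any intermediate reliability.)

Short-form reliability: n = 23/27 = 0.8519; r_23 = n·r/(1+(n−1)r) ≈ 0.5000
Length factor from the short form to reach 0.64: n' = 0.64(1 − 0.5000) / [0.5000(1 − 0.64)] ≈ 1.7778
Items = 1.7778 × 23 ≈ 40.89 → 41

41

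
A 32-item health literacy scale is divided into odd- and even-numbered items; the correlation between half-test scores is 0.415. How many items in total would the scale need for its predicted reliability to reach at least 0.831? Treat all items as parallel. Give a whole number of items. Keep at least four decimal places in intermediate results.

111

Corrected full-test reliability: r_full = 2 × 0.415 / (1 + 0.415) ≈ 0.5866
n = r_tgt(1 − r_full) / [r_full(1 − r_tgt)] = 0.831 × 0.4134 / (0.5866 × 0.169) ≈ 3.4653
Required items = 3.4653 × 32 = 110.89, so 111 items.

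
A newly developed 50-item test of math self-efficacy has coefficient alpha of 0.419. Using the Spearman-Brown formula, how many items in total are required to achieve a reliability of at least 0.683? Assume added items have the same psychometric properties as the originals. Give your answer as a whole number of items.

150

n = 0.683(1 − 0.419) / [0.419(1 − 0.683)]
  = 0.396823 / 0.132823 = 2.9876
2.9876 × 50 = 149.38 → 150 items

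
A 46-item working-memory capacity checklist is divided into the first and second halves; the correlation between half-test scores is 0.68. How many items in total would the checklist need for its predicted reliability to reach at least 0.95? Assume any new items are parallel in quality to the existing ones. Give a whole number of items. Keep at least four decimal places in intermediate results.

206

Corrected full-test reliability: r_full = 2 × 0.68 / (1 + 0.68) ≈ 0.8095
n = r_tgt(1 − r_full) / [r_full(1 − r_tgt)] = 0.95 × 0.1905 / (0.8095 × 0.05) ≈ 4.4713
Required items = 4.4713 × 46 = 205.68, so 206 items.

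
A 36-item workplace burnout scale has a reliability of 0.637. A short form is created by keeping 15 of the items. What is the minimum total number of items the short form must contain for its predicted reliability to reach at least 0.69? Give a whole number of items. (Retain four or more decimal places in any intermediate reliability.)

First, r for the 15-item form: n = 15/36 = 0.4167, so r_15 = 0.4167·0.637/(1 + (0.4167 − 1)·0.637) = 0.4224
Length factor from the short form to reach 0.69: n' = 0.69(1 − 0.4224) / [0.4224(1 − 0.69)] ≈ 3.0436
Items = 3.0436 × 15 ≈ 45.65 → 46

46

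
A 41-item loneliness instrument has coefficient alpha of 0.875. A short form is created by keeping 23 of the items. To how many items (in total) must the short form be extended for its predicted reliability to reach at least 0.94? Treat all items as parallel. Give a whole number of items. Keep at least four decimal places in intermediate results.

92

Short-form reliability: n = 23/41 = 0.5610; r_23 = n·r/(1+(n−1)r) ≈ 0.7970
Then solve for n' with r_old = 0.7970, r_target = 0.94: n' = 0.94(1 − 0.7970)/[0.7970(1 − 0.94)] = 3.9904
Total items = 3.9904 × 23 = 91.78, rounded up to 92.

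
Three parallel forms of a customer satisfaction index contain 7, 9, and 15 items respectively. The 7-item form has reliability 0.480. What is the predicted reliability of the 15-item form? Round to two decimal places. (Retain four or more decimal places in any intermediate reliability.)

0.66

The 9-item form is not needed; work directly from the 7-item form with n = 15/7 = 2.1429.
r_{15} = n·r / (1 + (n − 1)·r) = 1.0286 / 1.5486 ≈ 0.6642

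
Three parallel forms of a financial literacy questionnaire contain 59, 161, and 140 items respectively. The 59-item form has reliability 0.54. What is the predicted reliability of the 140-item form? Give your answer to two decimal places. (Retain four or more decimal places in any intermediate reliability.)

Only the ratio of lengths matters: n = 140/59 = 2.3729
r_{140} = n·r / (1 + (n − 1)·r) = 1.2814 / 1.7414 ≈ 0.7358

0.74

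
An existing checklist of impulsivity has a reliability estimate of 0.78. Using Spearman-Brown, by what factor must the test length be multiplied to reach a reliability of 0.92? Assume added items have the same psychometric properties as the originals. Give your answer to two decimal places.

n = 0.92 × (1 − 0.78) / [ 0.78 × (1 − 0.92) ]
  = 0.2024 / 0.0624 = 3.2436

3.24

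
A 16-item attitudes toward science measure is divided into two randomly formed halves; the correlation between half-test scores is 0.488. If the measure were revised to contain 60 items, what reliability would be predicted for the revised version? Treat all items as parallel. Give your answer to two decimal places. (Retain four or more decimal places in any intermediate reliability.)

Full-test reliability from the split-half r: r_full = 2(0.488)/(1 + 0.488) = 0.6559
Then adjust to 60 items: n = 60/16 = 3.7500
r_new = n·r_full / (1 + (n − 1)·r_full) = 2.4596 / 2.8037 ≈ 0.8773

0.88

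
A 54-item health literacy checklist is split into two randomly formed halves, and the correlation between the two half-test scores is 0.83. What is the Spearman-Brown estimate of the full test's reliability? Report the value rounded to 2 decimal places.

The full test is twice the length of either half (n = 2).
r_full = 2r_hh / (1 + r_hh) = 2 × 0.83 / (1 + 0.83)
       = 1.6600 / 1.8300 = 0.9071

0.91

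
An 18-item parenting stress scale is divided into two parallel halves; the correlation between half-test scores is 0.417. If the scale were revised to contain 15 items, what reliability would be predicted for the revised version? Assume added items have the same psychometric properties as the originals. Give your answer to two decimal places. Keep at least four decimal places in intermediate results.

0.54

First correct the split-half correlation to full-test reliability: r_full = 2 × 0.417 / (1 + 0.417) ≈ 0.5886
Length factor from 18 to 15 items: n = 15/18 = 0.8333
r_new = n·r_full / (1 + (n − 1)·r_full) = 0.4905 / 0.9019 ≈ 0.5439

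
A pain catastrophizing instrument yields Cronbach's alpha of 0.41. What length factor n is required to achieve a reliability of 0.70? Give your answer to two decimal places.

n = 0.70(1 − 0.41) / [0.41(1 − 0.70)]
n = 0.4130 / 0.1230 ≈ 3.3577

3.36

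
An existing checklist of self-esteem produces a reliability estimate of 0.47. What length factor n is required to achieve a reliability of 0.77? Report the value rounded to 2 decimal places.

Spearman-Brown solved for the length factor n:
n = r_target (1 − r_old) / [ r_old (1 − r_target) ]
n = 0.77(1 − 0.47) / [0.47(1 − 0.77)]
  = 0.4081 / 0.1081 = 3.7752

3.78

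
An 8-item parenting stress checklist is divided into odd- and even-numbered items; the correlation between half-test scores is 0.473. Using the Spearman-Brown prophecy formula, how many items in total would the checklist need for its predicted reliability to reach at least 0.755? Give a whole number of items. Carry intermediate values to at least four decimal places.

14

r_full = 2(0.473)/(1 + 0.473) = 0.6422
n = r_tgt(1 − r_full) / [r_full(1 − r_tgt)] = 0.755 × 0.3578 / (0.6422 × 0.245) ≈ 1.7169
Items = 1.7169 × 8 ≈ 13.74 → 14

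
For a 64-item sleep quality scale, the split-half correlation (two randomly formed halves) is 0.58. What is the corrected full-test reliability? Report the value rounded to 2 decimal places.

0.73

r_full = 2r_hh / (1 + r_hh) = 2 × 0.58 / (1 + 0.58)
r_full = 1.1600 / 1.5800 ≈ 0.7342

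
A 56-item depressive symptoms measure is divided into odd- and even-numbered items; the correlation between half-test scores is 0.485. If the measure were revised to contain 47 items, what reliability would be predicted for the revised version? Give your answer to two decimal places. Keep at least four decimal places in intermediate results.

0.61

First correct the split-half correlation to full-test reliability: r_full = 2 × 0.485 / (1 + 0.485) ≈ 0.6532
Then adjust to 47 items: n = 47/56 = 0.8393
r_new = n·r_full / (1 + (n − 1)·r_full) = 0.5482 / 0.8950 ≈ 0.6125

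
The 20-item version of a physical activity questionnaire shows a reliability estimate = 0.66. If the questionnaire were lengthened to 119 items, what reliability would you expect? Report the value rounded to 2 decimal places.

n = 119/20 = 5.95
By Spearman-Brown, r_new = n r / (1 + (n − 1) r).
r_new = (5.95 × 0.66) / (1 + (5.95 − 1) × 0.66)
r_new = 3.9270 / 4.2670 ≈ 0.9203

0.92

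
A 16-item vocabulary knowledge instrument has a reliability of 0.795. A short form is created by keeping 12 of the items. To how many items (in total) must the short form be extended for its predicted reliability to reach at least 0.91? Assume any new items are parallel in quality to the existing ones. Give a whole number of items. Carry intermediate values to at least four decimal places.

Short-form reliability: n = 12/16 = 0.7500; r_12 = n·r/(1+(n−1)r) ≈ 0.7441
Then solve for n' with r_old = 0.7441, r_target = 0.91: n' = 0.91(1 − 0.7441)/[0.7441(1 − 0.91)] = 3.4773
Total items = 3.4773 × 12 = 41.73, rounded up to 42.

42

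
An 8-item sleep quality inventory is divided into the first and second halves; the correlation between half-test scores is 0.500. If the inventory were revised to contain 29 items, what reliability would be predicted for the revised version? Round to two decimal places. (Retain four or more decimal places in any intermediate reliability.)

First correct the split-half correlation to full-test reliability: r_full = 2 × 0.500 / (1 + 0.500) ≈ 0.6667
Then adjust to 29 items: n = 29/8 = 3.6250
r_new = n·r_full / (1 + (n − 1)·r_full) = 2.4168 / 2.7501 ≈ 0.8788

0.88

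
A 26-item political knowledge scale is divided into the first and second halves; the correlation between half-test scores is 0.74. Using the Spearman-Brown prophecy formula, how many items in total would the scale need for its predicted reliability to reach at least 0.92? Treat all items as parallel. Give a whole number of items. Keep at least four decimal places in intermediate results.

r_full = 2(0.74)/(1 + 0.74) = 0.8506
Solve Spearman-Brown for n: n = 0.92(1 − 0.8506) / [0.8506(1 − 0.92)] = 2.0199
Items = 2.0199 × 26 ≈ 52.52 → 53

53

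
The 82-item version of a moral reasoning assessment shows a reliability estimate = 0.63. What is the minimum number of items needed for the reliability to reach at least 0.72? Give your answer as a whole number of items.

124

Invert Spearman-Brown to solve for n:
n = r_target (1 − r_old) / [ r_old (1 − r_target) ]
n = 0.72(1 − 0.63) / [0.63(1 − 0.72)]
n = 0.2664 / 0.1764 ≈ 1.5102
Items needed = n × 82 = 1.5102 × 82 ≈ 123.84 → round up to 124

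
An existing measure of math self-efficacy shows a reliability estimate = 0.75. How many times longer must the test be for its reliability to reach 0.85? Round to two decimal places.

Invert Spearman-Brown to solve for n:
n = r_target (1 − r_old) / [ r_old (1 − r_target) ]
n = 0.85(1 − 0.75) / [0.75(1 − 0.85)]
  = 0.2125 / 0.1125 = 1.8889

1.89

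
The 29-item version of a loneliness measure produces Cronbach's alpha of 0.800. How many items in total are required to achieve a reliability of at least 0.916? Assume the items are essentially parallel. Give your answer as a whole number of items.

Rearranging the Spearman-Brown formula for n,
n = r*(1 − r) / [ r (1 − r*) ]
n = [0.916 × 0.200] / [0.800 × 0.084]
n = 0.183200 / 0.067200 ≈ 2.7262
Items needed = n × 29 = 2.7262 × 29 ≈ 79.06 → round up to 80

80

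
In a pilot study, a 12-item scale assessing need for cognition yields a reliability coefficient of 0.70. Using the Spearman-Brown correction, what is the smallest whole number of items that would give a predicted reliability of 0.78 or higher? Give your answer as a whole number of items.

Spearman-Brown solved for the length factor n:
n = r*(1 − r) / [ r (1 − r*) ]
n = [0.78 × 0.30] / [0.70 × 0.22]
  = 0.2340 / 0.1540 = 1.5195
Items needed = n × 12 = 1.5195 × 12 ≈ 18.23 → round up to 19

19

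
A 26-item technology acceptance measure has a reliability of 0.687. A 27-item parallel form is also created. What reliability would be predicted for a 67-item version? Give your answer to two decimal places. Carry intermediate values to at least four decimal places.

0.85

The 27-item form is not needed; work directly from the 26-item form with n = 67/26 = 2.5769.
r_{67} = n·r / (1 + (n − 1)·r) = 1.7703 / 2.0833 ≈ 0.8498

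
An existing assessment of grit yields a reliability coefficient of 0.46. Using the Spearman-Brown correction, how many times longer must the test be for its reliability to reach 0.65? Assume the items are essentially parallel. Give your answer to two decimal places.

2.18

Spearman-Brown solved for the length factor n:
n = r_target (1 − r_old) / [ r_old (1 − r_target) ]
n = [0.65 × 0.54] / [0.46 × 0.35]
  = 0.3510 / 0.1610 = 2.1801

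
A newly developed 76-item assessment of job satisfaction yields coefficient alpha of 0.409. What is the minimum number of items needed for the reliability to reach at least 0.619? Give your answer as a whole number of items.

179

n = 0.619 × (1 − 0.409) / [ 0.409 × (1 − 0.619) ]
  = 0.365829 / 0.155829 = 2.3476
Items needed = n × 76 = 2.3476 × 76 ≈ 178.42 → round up to 179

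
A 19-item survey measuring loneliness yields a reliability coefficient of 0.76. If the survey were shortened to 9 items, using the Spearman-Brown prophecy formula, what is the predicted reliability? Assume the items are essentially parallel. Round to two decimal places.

0.60

The new length is 9/19 = 0.4737 times the old.
By Spearman-Brown, r_new = n r / (1 + (n − 1) r).
r_new = 0.4737·0.76 / [1 + (0.4737 − 1)·0.76]
r_new = 0.3600 / 0.6000 ≈ 0.6000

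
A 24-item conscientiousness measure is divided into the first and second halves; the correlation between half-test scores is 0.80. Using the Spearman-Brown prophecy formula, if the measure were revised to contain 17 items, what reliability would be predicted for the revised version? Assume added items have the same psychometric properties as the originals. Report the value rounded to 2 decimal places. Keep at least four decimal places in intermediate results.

0.85

Spearman-Brown correction (n = 2): r_full = 2·0.80/(1 + 0.80) = 0.8889
Length factor from 24 to 17 items: n = 17/24 = 0.7083
r_new = n·r_full / (1 + (n − 1)·r_full) = 0.6296 / 0.7407 ≈ 0.8500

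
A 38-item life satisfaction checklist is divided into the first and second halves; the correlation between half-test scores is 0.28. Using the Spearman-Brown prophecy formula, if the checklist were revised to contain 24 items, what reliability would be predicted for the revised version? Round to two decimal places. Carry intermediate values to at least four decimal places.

Spearman-Brown correction (n = 2): r_full = 2·0.28/(1 + 0.28) = 0.4375
Then adjust to 24 items: n = 24/38 = 0.6316
r_new = n·r_full / (1 + (n − 1)·r_full) = 0.2763 / 0.8388 ≈ 0.3294

0.33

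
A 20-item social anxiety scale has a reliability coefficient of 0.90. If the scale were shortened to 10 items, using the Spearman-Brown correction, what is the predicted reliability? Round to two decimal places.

The new length is 10/20 = 0.5 times the old.
Apply the Spearman-Brown prophecy formula, r' = nr / [1 + (n − 1)r]:
r_new = (0.5 × 0.90) / (1 + (0.5 − 1) × 0.90)
     = 0.4500 / 0.5500 = 0.8182

0.82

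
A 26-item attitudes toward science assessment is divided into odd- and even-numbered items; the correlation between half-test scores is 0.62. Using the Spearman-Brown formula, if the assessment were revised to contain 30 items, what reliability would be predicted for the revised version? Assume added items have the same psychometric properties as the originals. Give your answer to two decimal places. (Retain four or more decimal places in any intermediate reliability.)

0.79

Full-test reliability from the split-half r: r_full = 2(0.62)/(1 + 0.62) = 0.7654
Length factor from 26 to 30 items: n = 30/26 = 1.1538
r_new = n·r_full / (1 + (n − 1)·r_full) = 0.8831 / 1.1177 ≈ 0.7901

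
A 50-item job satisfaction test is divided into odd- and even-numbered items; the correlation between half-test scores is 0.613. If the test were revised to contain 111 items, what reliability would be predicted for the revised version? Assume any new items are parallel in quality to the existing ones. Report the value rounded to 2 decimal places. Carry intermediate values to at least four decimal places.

0.88

First correct the split-half correlation to full-test reliability: r_full = 2 × 0.613 / (1 + 0.613) ≈ 0.7601
Then adjust to 111 items: n = 111/50 = 2.2200
r_new = n·r_full / (1 + (n − 1)·r_full) = 1.6874 / 1.9273 ≈ 0.8755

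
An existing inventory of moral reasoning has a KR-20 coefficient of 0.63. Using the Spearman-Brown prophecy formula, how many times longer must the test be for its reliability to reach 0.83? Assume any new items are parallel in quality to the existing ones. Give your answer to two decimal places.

2.87

Invert Spearman-Brown to solve for n:
n = r*(1 − r) / [ r (1 − r*) ]
n = [0.83 × 0.37] / [0.63 × 0.17]
n = 0.3071 / 0.1071 ≈ 2.8674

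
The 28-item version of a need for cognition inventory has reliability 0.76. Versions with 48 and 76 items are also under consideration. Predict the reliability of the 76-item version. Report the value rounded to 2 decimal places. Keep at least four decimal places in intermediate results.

0.90

The 48-item form is not needed; work directly from the 28-item form with n = 76/28 = 2.7143.
r_{76} = n·r / (1 + (n − 1)·r) = 2.0629 / 2.3029 ≈ 0.8958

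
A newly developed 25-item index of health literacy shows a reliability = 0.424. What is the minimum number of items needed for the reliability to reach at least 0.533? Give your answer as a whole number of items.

39

Spearman-Brown solved for the length factor n:
n = r_target (1 − r_old) / [ r_old (1 − r_target) ]
n = 0.533 × (1 − 0.424) / [ 0.424 × (1 − 0.533) ]
n = 0.307008 / 0.198008 ≈ 1.5505
1.5505 × 25 = 38.76 → 39 items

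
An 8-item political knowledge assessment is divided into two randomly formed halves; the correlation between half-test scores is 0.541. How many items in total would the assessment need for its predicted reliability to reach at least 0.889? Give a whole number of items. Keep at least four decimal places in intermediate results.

28

Corrected full-test reliability: r_full = 2 × 0.541 / (1 + 0.541) ≈ 0.7021
Solve Spearman-Brown for n: n = 0.889(1 − 0.7021) / [0.7021(1 − 0.889)] = 3.3982
Items = 3.3982 × 8 ≈ 27.19 → 28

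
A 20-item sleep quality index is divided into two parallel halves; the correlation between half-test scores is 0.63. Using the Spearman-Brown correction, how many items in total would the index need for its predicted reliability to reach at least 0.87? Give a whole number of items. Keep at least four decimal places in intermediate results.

40

Corrected full-test reliability: r_full = 2 × 0.63 / (1 + 0.63) ≈ 0.7730
Solve Spearman-Brown for n: n = 0.87(1 − 0.7730) / [0.7730(1 − 0.87)] = 1.9653
Items = 1.9653 × 20 ≈ 39.31 → 40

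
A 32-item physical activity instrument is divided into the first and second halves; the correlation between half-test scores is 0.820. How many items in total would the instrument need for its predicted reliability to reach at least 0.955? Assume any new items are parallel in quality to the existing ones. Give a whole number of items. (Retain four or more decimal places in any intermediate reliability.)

r_full = 2(0.820)/(1 + 0.820) = 0.9011
Solve Spearman-Brown for n: n = 0.955(1 − 0.9011) / [0.9011(1 − 0.955)] = 2.3292
Required items = 2.3292 × 32 = 74.53, so 75 items.

75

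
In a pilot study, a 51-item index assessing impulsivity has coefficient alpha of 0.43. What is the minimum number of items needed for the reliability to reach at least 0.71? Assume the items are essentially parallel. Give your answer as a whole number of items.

166

n = [0.71 × 0.57] / [0.43 × 0.29]
  = 0.4047 / 0.1247 = 3.2454
So the test needs 3.2454 × 51 ≈ 165.52 items; rounding up, 166.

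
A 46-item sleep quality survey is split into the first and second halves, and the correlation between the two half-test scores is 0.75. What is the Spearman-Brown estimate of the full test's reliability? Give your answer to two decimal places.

The full test is twice the length of either half (n = 2).
r_full = 2r_hh / (1 + r_hh) = 2 × 0.75 / (1 + 0.75)
       = 1.5000 / 1.7500 = 0.8571

0.86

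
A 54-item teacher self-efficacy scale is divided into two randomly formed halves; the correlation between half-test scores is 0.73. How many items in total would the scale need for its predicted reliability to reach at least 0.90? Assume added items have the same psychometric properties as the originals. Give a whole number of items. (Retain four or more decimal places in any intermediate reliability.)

90

r_full = 2(0.73)/(1 + 0.73) = 0.8439
Solve Spearman-Brown for n: n = 0.90(1 − 0.8439) / [0.8439(1 − 0.90)] = 1.6648
Items = 1.6648 × 54 ≈ 89.90 → 90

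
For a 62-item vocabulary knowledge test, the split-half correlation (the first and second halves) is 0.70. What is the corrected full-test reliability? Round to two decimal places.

0.82

The full test is twice the length of either half (n = 2).
r_full = 2r_hh / (1 + r_hh) = 2 × 0.70 / (1 + 0.70)
       = 1.4000 / 1.7000 = 0.8235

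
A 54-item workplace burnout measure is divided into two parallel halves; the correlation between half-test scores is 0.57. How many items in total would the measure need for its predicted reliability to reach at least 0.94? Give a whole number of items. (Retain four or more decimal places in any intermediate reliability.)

320

Corrected full-test reliability: r_full = 2 × 0.57 / (1 + 0.57) ≈ 0.7261
n = r_tgt(1 − r_full) / [r_full(1 − r_tgt)] = 0.94 × 0.2739 / (0.7261 × 0.06) ≈ 5.9098
Required items = 5.9098 × 54 = 319.13, so 320 items.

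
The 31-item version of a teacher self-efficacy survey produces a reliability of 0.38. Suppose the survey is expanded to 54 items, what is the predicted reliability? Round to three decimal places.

0.516

Length ratio n = 54/31 = 1.7419
r_new = (1.7419 × 0.38) / (1 + (1.7419 − 1) × 0.38)
     = 0.6619 / 1.2819 = 0.5163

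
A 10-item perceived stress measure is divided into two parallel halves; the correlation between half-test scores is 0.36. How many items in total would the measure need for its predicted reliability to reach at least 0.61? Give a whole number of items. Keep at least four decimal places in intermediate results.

Corrected full-test reliability: r_full = 2 × 0.36 / (1 + 0.36) ≈ 0.5294
n = r_tgt(1 − r_full) / [r_full(1 − r_tgt)] = 0.61 × 0.4706 / (0.5294 × 0.39) ≈ 1.3904
Required items = 1.3904 × 10 = 13.90, so 14 items.

14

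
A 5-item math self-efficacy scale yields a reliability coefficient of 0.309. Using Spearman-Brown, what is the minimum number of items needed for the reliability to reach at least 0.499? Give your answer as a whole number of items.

n = 0.499 × (1 − 0.309) / [ 0.309 × (1 − 0.499) ]
  = 0.344809 / 0.154809 = 2.2273
So the test needs 2.2273 × 5 ≈ 11.14 items; rounding up, 12.

12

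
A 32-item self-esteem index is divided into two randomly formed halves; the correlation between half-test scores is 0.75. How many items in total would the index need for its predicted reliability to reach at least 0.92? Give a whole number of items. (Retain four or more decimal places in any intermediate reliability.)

62

Corrected full-test reliability: r_full = 2 × 0.75 / (1 + 0.75) ≈ 0.8571
n = r_tgt(1 − r_full) / [r_full(1 − r_tgt)] = 0.92 × 0.1429 / (0.8571 × 0.08) ≈ 1.9173
Items = 1.9173 × 32 ≈ 61.35 → 62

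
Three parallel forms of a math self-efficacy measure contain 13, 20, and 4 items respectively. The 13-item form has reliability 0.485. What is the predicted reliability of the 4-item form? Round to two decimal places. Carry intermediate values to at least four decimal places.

0.22

Only the ratio of lengths matters: n = 4/13 = 0.3077
r_{4} = n·r / (1 + (n − 1)·r) = 0.1492 / 0.6642 ≈ 0.2246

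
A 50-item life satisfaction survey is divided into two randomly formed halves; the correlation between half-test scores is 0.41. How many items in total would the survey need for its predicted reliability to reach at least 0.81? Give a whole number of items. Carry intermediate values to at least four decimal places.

154

Corrected full-test reliability: r_full = 2 × 0.41 / (1 + 0.41) ≈ 0.5816
n = r_tgt(1 − r_full) / [r_full(1 − r_tgt)] = 0.81 × 0.4184 / (0.5816 × 0.19) ≈ 3.0669
Items = 3.0669 × 50 ≈ 153.34 → 154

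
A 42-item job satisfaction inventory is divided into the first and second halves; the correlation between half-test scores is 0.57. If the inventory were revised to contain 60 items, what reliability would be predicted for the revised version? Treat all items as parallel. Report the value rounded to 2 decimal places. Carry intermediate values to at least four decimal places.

Spearman-Brown correction (n = 2): r_full = 2·0.57/(1 + 0.57) = 0.7261
Length factor from 42 to 60 items: n = 60/42 = 1.4286
r_new = n·r_full / (1 + (n − 1)·r_full) = 1.0373 / 1.3112 ≈ 0.7911

0.79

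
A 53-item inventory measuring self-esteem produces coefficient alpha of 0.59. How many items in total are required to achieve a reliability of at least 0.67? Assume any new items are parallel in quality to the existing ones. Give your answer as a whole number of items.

n = 0.67(1 − 0.59) / [0.59(1 − 0.67)]
  = 0.2747 / 0.1947 = 1.4109
So the test needs 1.4109 × 53 ≈ 74.78 items; rounding up, 75.

75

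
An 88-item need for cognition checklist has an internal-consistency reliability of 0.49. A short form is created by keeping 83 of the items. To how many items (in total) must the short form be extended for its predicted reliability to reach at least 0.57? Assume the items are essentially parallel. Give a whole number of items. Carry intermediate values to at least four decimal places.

Short-form reliability: n = 83/88 = 0.9432; r_83 = n·r/(1+(n−1)r) ≈ 0.4754
Length factor from the short form to reach 0.57: n' = 0.57(1 − 0.4754) / [0.4754(1 − 0.57)] ≈ 1.4628
Total items = 1.4628 × 83 = 121.41, rounded up to 122.

122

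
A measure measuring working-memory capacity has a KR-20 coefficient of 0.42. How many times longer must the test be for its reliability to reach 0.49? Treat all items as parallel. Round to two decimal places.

Spearman-Brown solved for the length factor n:
n = r_target (1 − r_old) / [ r_old (1 − r_target) ]
n = [0.49 × 0.58] / [0.42 × 0.51]
n = 0.2842 / 0.2142 ≈ 1.3268

1.33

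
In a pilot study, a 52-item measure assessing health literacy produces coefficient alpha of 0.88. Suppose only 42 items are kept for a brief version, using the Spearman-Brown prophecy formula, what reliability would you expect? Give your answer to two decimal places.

0.86

The new length is 42/52 = 0.8077 times the old.
r_new = (0.8077 × 0.88) / (1 + (0.8077 − 1) × 0.88)
r_new = 0.7108 / 0.8308 ≈ 0.8556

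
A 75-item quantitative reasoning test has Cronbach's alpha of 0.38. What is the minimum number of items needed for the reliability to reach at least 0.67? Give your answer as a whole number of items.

n = [0.67 × 0.62] / [0.38 × 0.33]
  = 0.4154 / 0.1254 = 3.3126
So the test needs 3.3126 × 75 ≈ 248.45 items; rounding up, 249.

249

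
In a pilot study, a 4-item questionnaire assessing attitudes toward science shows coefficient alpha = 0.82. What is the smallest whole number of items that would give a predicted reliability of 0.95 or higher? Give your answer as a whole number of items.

n = [0.95 × 0.18] / [0.82 × 0.05]
  = 0.1710 / 0.0410 = 4.1707
So the test needs 4.1707 × 4 ≈ 16.68 items; rounding up, 17.

17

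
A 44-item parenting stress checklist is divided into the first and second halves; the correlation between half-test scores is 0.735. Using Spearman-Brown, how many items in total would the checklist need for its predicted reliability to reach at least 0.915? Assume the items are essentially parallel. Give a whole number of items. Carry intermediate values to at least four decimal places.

86

r_full = 2(0.735)/(1 + 0.735) = 0.8473
Solve Spearman-Brown for n: n = 0.915(1 − 0.8473) / [0.8473(1 − 0.915)] = 1.9400
Required items = 1.9400 × 44 = 85.36, so 86 items.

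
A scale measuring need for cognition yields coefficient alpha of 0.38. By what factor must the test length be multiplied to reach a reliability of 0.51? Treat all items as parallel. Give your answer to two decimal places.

1.70

n = [0.51 × 0.62] / [0.38 × 0.49]
  = 0.3162 / 0.1862 = 1.6982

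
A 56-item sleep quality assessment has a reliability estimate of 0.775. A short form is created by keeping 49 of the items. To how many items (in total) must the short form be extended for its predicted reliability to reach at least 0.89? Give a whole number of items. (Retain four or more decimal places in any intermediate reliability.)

First, r for the 49-item form: n = 49/56 = 0.8750, so r_49 = 0.8750·0.775/(1 + (0.8750 − 1)·0.775) = 0.7509
Length factor from the short form to reach 0.89: n' = 0.89(1 − 0.7509) / [0.7509(1 − 0.89)] ≈ 2.6840
Items = 2.6840 × 49 ≈ 131.52 → 132

132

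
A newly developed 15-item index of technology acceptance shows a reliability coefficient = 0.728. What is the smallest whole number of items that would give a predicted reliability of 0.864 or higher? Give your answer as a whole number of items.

n = 0.864(1 − 0.728) / [0.728(1 − 0.864)]
n = 0.235008 / 0.099008 ≈ 2.3736
Items needed = n × 15 = 2.3736 × 15 ≈ 35.60 → round up to 36

36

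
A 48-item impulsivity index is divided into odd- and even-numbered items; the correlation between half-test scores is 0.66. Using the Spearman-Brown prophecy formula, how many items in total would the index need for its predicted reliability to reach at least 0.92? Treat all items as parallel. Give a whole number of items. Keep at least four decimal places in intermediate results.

r_full = 2(0.66)/(1 + 0.66) = 0.7952
n = r_tgt(1 − r_full) / [r_full(1 − r_tgt)] = 0.92 × 0.2048 / (0.7952 × 0.08) ≈ 2.9618
Items = 2.9618 × 48 ≈ 142.17 → 143

143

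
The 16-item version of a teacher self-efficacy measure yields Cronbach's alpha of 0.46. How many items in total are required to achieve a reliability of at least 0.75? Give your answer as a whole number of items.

57

Spearman-Brown solved for the length factor n:
n = r*(1 − r) / [ r (1 − r*) ]
n = 0.75(1 − 0.46) / [0.46(1 − 0.75)]
n = 0.4050 / 0.1150 ≈ 3.5217
So the test needs 3.5217 × 16 ≈ 56.35 items; rounding up, 57.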